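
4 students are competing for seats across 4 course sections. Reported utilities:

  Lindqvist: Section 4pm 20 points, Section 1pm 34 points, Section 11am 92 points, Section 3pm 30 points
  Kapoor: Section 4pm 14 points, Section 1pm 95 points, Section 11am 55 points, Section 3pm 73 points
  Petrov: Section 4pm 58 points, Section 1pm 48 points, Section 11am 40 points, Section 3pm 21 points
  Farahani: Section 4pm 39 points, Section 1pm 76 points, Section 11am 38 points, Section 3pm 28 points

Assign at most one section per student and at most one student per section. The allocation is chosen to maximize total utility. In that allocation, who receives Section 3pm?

Kapoor receives Section 3pm.

This is a one-to-one assignment (maximum-weight bipartite matching).
Optimal: Lindqvist→Section 11am (92 points), Kapoor→Section 3pm (73 points), Petrov→Section 4pm (58 points), Farahani→Section 1pm (76 points) — total 92+73+58+76 = 299 points.
Swapping Petrov↔Lindqvist (Petrov→Section 11am 40 points, Lindqvist→Section 4pm 20 points) loses 90.
Kapoor's own top section is Section 1pm (95 points), but forcing Kapoor→Section 1pm and reassigning the rest optimally gives only 273 points — worse by 26.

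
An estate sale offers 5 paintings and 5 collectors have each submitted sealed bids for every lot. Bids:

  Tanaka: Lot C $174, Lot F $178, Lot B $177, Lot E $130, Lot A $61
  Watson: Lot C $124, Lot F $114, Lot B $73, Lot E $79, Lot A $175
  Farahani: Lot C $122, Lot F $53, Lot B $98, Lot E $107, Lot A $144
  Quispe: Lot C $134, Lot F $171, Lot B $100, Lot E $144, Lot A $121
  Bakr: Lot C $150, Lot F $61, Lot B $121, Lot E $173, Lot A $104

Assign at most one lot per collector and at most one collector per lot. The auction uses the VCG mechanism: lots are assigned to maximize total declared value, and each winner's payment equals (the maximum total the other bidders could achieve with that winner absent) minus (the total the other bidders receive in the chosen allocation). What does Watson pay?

Efficient allocation: Tanaka→Lot B ($177), Watson→Lot A ($175), Farahani→Lot C ($122), Quispe→Lot F ($171), Bakr→Lot E ($173); total welfare W = $818.
Watson receives Lot A at value $175, so the others get W − 175 = $643.
Without Watson: best allocation of the remaining 4 bidders over all 5 lots is Tanaka→Lot B ($177), Farahani→Lot A ($144), Quispe→Lot F ($171), Bakr→Lot E ($173), total $665.
VCG payment = (others' best without Watson) − (others' welfare with Watson) = 665 − 643 = $22.

Watson pays $22.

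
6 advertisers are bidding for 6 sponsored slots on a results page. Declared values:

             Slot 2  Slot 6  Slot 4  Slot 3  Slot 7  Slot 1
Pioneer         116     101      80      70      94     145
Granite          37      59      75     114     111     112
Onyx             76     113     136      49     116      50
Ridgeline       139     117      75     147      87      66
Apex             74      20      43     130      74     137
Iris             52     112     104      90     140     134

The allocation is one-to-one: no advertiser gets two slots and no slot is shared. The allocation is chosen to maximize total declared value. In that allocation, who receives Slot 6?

Iris receives Slot 6.

Optimal: Pioneer→Slot 1 ($145), Granite→Slot 7 ($111), Onyx→Slot 4 ($136), Ridgeline→Slot 2 ($139), Apex→Slot 3 ($130), Iris→Slot 6 ($112) — total 145+111+136+139+130+112 = $773.
Column-greedy (each slot in turn goes to its best remaining advertiser) gives $742, worse by 31.
Next-best assignment: Pioneer→Slot 6, Granite→Slot 3, Onyx→Slot 4, Ridgeline→Slot 2, Apex→Slot 1, Iris→Slot 7 = $767.
Checked against all permutations: $773 is optimal.
Iris's own top slot is Slot 7 ($140), but forcing Iris→Slot 7 and reassigning the rest optimally gives only $767 — worse by 6.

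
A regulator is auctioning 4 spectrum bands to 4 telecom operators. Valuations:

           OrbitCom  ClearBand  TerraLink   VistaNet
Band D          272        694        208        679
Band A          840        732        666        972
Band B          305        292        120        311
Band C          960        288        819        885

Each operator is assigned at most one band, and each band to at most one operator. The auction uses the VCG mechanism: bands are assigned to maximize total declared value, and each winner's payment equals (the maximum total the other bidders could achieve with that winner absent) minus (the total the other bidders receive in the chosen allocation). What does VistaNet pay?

VistaNet pays $535M.

Efficient allocation: OrbitCom→Band B ($305M), ClearBand→Band D ($694M), TerraLink→Band C ($819M), VistaNet→Band A ($972M); total welfare W = $2790M.
VistaNet receives Band A at value $972M, so the others get W − 972 = $1818M.
Without VistaNet: best allocation of the remaining 3 bidders over all 4 bands is OrbitCom→Band A ($840M), ClearBand→Band D ($694M), TerraLink→Band C ($819M), total $2353M.
VCG payment = (others' best without VistaNet) − (others' welfare with VistaNet) = 2353 − 1818 = $535M.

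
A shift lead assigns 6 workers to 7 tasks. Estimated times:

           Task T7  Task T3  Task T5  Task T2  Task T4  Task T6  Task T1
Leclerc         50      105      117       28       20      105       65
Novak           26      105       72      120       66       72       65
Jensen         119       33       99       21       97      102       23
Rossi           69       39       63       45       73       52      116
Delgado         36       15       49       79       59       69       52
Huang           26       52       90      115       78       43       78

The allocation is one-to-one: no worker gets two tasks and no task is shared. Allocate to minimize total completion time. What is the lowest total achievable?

Treat this as an assignment problem: match each worker to one task.
Optimal: Leclerc→Task T4 (20 min), Novak→Task T7 (26 min), Jensen→Task T1 (23 min), Rossi→Task T2 (45 min), Delgado→Task T3 (15 min), Huang→Task T6 (43 min) — total 20+26+23+45+15+43 = 172 min.
Swapping Delgado↔Novak (Delgado→Task T7 36 min, Novak→Task T3 105 min) adds 100.

Min total: 172 min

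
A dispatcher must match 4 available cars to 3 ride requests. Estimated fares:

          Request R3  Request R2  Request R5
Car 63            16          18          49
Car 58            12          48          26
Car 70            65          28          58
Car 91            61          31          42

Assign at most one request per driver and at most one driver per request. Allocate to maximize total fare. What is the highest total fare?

Maximum total: $167

This is a one-to-one assignment (maximum-weight bipartite matching).
Optimal: Car 91→Request R3 ($61), Car 58→Request R2 ($48), Car 70→Request R5 ($58) — total 61+48+58 = $167.
Next-best assignment: Car 70→Request R3, Car 58→Request R2, Car 63→Request R5 = $162.
Checked against all permutations: $167 is optimal.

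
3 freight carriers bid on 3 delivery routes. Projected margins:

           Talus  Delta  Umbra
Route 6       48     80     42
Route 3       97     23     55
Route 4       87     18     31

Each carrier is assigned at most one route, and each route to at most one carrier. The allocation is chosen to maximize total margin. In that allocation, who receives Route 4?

Optimal: Talus→Route 4 ($87k), Delta→Route 6 ($80k), Umbra→Route 3 ($55k) — total 87+80+55 = $222k.
Max-entry greedy (repeatedly take the single best remaining cell) gives $208k, worse by 14.
Next-best assignment: Talus→Route 3, Delta→Route 6, Umbra→Route 4 = $208k.
Swapping Talus↔Umbra (Talus→Route 3 $97k, Umbra→Route 4 $31k) loses 14.
No other one-to-one assignment exceeds $222k.
Talus's own top route is Route 3 ($97k), but forcing Talus→Route 3 and reassigning the rest optimally gives only $208k — worse by 14.

Talus receives Route 4.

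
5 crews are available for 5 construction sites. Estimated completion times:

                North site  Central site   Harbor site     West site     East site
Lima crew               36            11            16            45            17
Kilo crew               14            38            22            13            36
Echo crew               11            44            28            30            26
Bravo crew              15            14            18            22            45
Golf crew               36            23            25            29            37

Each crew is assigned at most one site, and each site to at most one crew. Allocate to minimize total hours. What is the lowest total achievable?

Optimal: Lima crew→East site (17 hours), Kilo crew→West site (13 hours), Echo crew→North site (11 hours), Bravo crew→Central site (14 hours), Golf crew→Harbor site (25 hours) — total 17+13+11+14+25 = 80 hours.
Column-greedy (each site in turn goes to its cheapest remaining crew) gives 90 hours, worse by 10.

Min total: 80 hours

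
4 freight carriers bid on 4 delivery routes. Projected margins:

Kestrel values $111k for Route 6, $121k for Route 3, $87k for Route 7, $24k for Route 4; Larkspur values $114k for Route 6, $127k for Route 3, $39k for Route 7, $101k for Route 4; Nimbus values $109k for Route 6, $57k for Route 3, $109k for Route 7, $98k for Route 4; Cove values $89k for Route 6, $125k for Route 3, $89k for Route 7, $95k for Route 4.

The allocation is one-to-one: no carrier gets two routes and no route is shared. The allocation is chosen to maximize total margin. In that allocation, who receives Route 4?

Larkspur receives Route 4.

Treat this as an assignment problem: match each carrier to one route.
Optimal: Kestrel→Route 6 ($111k), Larkspur→Route 4 ($101k), Nimbus→Route 7 ($109k), Cove→Route 3 ($125k) — total 111+101+109+125 = $446k.
Max-entry greedy (repeatedly take the single best remaining cell) gives $442k, worse by 4.
Next-best assignment: Kestrel→Route 6, Larkspur→Route 3, Nimbus→Route 7, Cove→Route 4 = $442k.
Swapping Nimbus↔Kestrel (Nimbus→Route 6 $109k, Kestrel→Route 7 $87k) loses 24.
Checked against all permutations: $446k is optimal.
Larkspur's own top route is Route 3 ($127k), but forcing Larkspur→Route 3 and reassigning the rest optimally gives only $442k — worse by 4.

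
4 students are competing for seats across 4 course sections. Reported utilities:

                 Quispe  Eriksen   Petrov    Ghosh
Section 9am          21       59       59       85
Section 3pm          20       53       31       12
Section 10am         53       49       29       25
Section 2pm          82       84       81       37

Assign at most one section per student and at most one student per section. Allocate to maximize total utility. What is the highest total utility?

This is the linear assignment problem.
Optimal: Quispe→Section 10am (53 points), Eriksen→Section 3pm (53 points), Petrov→Section 2pm (81 points), Ghosh→Section 9am (85 points) — total 53+53+81+85 = 272 points.
Max-entry greedy (repeatedly take the single best remaining cell) gives 253 points, worse by 19.
Next-best assignment: Quispe→Section 10am, Eriksen→Section 2pm, Petrov→Section 3pm, Ghosh→Section 9am = 253 points.

Maximum total: 272 points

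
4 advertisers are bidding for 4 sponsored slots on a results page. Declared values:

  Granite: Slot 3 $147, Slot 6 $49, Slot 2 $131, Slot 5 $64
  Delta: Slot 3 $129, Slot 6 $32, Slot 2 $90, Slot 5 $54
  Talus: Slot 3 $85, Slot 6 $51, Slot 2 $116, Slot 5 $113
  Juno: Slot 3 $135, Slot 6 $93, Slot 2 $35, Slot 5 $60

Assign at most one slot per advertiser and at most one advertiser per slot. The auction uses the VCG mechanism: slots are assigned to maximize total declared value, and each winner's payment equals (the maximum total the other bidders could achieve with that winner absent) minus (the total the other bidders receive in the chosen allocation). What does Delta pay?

Efficient allocation: Granite→Slot 2 ($131), Delta→Slot 3 ($129), Talus→Slot 5 ($113), Juno→Slot 6 ($93); total welfare W = $466.
Delta receives Slot 3 at value $129, so the others get W − 129 = $337.
Without Delta: best allocation of the remaining 3 bidders over all 4 slots is Granite→Slot 2 ($131), Talus→Slot 5 ($113), Juno→Slot 3 ($135), total $379.
VCG payment = (others' best without Delta) − (others' welfare with Delta) = 379 − 337 = $42.

Delta pays $42.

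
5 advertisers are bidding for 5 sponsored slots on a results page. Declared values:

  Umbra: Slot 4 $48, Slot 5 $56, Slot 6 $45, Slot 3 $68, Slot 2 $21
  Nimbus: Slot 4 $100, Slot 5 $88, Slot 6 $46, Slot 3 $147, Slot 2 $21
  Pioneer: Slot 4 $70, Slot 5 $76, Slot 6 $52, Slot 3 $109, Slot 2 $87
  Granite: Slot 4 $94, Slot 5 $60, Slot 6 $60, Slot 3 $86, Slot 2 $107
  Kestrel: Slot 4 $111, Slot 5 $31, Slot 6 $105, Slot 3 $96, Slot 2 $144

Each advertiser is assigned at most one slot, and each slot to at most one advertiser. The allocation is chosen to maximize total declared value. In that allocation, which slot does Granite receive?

Optimal: Umbra→Slot 6 ($45), Nimbus→Slot 3 ($147), Pioneer→Slot 5 ($76), Granite→Slot 4 ($94), Kestrel→Slot 2 ($144) — total 45+147+76+94+144 = $506.
Row-greedy (each advertiser in turn takes its best remaining slot) gives $420, worse by 86.
Next-best assignment: Umbra→Slot 5, Nimbus→Slot 3, Pioneer→Slot 6, Granite→Slot 4, Kestrel→Slot 2 = $493.
Granite's own top slot is Slot 2 ($107), but forcing Granite→Slot 2 and reassigning the rest optimally gives only $486 — worse by 20.

Granite receives Slot 4.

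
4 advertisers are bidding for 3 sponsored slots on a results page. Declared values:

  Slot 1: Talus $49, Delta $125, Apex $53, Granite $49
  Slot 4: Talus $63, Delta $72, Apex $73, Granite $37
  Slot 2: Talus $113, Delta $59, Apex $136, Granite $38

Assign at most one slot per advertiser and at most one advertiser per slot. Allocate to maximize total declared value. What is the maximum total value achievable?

Maximum total: $324

Treat this as an assignment problem: match each advertiser to one slot.
Optimal: Delta→Slot 1 ($125), Talus→Slot 4 ($63), Apex→Slot 2 ($136) — total 125+63+136 = $324.
Row-greedy (each advertiser in turn takes its best remaining slot) gives $311, worse by 13.
Next-best assignment: Delta→Slot 1, Apex→Slot 4, Talus→Slot 2 = $311.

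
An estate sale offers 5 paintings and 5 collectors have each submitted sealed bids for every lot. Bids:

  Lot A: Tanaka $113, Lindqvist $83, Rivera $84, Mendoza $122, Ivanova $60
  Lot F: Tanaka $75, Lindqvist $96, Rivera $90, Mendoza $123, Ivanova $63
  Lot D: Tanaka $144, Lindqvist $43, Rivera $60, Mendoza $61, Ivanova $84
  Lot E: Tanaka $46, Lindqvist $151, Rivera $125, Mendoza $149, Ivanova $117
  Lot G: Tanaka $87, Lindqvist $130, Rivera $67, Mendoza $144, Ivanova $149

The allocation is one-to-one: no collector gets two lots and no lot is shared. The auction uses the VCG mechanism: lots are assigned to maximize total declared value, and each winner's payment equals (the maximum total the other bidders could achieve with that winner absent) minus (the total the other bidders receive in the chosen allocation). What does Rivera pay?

Efficient allocation: Tanaka→Lot D ($144), Lindqvist→Lot E ($151), Rivera→Lot F ($90), Mendoza→Lot A ($122), Ivanova→Lot G ($149); total welfare W = $656.
Rivera receives Lot F at value $90, so the others get W − 90 = $566.
Without Rivera: best allocation of the remaining 4 bidders over all 5 lots is Tanaka→Lot D ($144), Lindqvist→Lot E ($151), Mendoza→Lot F ($123), Ivanova→Lot G ($149), total $567.
VCG payment = (others' best without Rivera) − (others' welfare with Rivera) = 567 − 566 = $1.

Rivera pays $1.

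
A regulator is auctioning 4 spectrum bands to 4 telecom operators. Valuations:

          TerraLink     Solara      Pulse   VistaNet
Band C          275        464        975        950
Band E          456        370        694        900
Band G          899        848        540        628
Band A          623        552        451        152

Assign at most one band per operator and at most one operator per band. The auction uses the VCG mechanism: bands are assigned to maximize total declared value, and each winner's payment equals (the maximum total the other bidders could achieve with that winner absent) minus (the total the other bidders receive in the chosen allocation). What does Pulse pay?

Pulse pays $50M.

Efficient allocation: TerraLink→Band A ($623M), Solara→Band G ($848M), Pulse→Band C ($975M), VistaNet→Band E ($900M); total welfare W = $3346M.
Pulse receives Band C at value $975M, so the others get W − 975 = $2371M.
Without Pulse: best allocation of the remaining 3 bidders over all 4 bands is TerraLink→Band A ($623M), Solara→Band G ($848M), VistaNet→Band C ($950M), total $2421M.
VCG payment = (others' best without Pulse) − (others' welfare with Pulse) = 2421 − 2371 = $50M.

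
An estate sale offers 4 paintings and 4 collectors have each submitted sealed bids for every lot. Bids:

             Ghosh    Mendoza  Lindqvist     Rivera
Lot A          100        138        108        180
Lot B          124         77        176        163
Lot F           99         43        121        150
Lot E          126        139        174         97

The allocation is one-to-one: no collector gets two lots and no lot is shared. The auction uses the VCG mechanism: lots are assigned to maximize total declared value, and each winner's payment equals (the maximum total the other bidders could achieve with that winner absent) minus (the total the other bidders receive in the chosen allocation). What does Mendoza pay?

Mendoza pays $27.

Efficient allocation: Ghosh→Lot F ($99), Mendoza→Lot E ($139), Lindqvist→Lot B ($176), Rivera→Lot A ($180); total welfare W = $594.
Mendoza receives Lot E at value $139, so the others get W − 139 = $455.
Without Mendoza: best allocation of the remaining 3 bidders over all 4 lots is Ghosh→Lot E ($126), Lindqvist→Lot B ($176), Rivera→Lot A ($180), total $482.
VCG payment = (others' best without Mendoza) − (others' welfare with Mendoza) = 482 − 455 = $27.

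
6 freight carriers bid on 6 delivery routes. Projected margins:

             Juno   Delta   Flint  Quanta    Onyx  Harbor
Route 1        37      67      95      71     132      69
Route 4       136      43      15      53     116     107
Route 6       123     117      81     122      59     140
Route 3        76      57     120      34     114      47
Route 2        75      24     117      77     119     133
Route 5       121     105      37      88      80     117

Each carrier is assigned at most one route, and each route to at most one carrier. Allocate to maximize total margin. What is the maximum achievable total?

Max total: $748k

Optimal: Juno→Route 4 ($136k), Delta→Route 5 ($105k), Flint→Route 3 ($120k), Quanta→Route 6 ($122k), Onyx→Route 1 ($132k), Harbor→Route 2 ($133k) — total 136+105+120+122+132+133 = $748k.
Row-greedy (each carrier in turn takes its best remaining route) gives $726k, worse by 22.
Next-best assignment: Juno→Route 4, Delta→Route 6, Flint→Route 3, Quanta→Route 5, Onyx→Route 1, Harbor→Route 2 = $726k.
Swapping Delta↔Onyx (Delta→Route 1 $67k, Onyx→Route 5 $80k) loses 90.
Checked against all permutations: $748k is optimal.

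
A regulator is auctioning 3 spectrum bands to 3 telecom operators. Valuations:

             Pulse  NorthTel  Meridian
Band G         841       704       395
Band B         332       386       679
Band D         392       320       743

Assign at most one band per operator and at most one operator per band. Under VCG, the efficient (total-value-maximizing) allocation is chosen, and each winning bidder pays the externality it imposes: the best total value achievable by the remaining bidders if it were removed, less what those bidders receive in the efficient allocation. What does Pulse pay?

Efficient allocation: Pulse→Band G ($841M), NorthTel→Band B ($386M), Meridian→Band D ($743M); total welfare W = $1970M.
Pulse receives Band G at value $841M, so the others get W − 841 = $1129M.
Without Pulse: best allocation of the remaining 2 bidders over all 3 bands is NorthTel→Band G ($704M), Meridian→Band D ($743M), total $1447M.
VCG payment = (others' best without Pulse) − (others' welfare with Pulse) = 1447 − 1129 = $318M.

Pulse pays $318M.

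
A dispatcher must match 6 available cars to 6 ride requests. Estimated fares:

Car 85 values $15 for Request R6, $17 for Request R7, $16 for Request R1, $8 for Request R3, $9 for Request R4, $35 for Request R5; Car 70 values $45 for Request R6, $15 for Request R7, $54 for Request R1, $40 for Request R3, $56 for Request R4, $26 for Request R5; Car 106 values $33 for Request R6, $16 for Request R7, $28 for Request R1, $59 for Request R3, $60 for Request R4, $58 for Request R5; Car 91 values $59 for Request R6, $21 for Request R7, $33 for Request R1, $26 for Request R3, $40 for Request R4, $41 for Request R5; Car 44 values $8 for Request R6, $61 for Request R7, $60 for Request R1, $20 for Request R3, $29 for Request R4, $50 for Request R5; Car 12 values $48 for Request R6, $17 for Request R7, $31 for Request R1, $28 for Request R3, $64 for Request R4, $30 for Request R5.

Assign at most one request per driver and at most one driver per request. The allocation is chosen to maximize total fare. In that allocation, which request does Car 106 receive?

Car 106 receives Request R3.

Optimal: Car 85→Request R5 ($35), Car 70→Request R1 ($54), Car 106→Request R3 ($59), Car 91→Request R6 ($59), Car 44→Request R7 ($61), Car 12→Request R4 ($64) — total 35+54+59+59+61+64 = $332.
Row-greedy (each driver in turn takes its best remaining request) gives $301, worse by 31.
Next-best assignment: Car 85→Request R3, Car 70→Request R1, Car 106→Request R5, Car 91→Request R6, Car 44→Request R7, Car 12→Request R4 = $304.
Swapping Car 106↔Car 70 (Car 106→Request R1 $28, Car 70→Request R3 $40) loses 45.
Checked against all permutations: $332 is optimal.
Car 106's own top request is Request R4 ($60), but forcing Car 106→Request R4 and reassigning the rest optimally gives only $297 — worse by 35.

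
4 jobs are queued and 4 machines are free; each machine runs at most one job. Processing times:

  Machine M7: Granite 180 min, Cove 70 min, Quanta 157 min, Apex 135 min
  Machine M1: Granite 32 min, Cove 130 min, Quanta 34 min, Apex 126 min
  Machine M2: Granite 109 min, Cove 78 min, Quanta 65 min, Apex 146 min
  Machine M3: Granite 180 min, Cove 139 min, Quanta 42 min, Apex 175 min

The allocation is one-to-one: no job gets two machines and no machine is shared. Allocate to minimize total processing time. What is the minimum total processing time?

Treat this as an assignment problem: match each job to one machine.
Optimal: Granite→Machine M1 (32 min), Cove→Machine M2 (78 min), Quanta→Machine M3 (42 min), Apex→Machine M7 (135 min) — total 32+78+42+135 = 287 min.
Row-greedy (each job in turn takes its cheapest remaining machine) gives 290 min, worse by 3.
No other one-to-one assignment undercuts 287 min.

Minimum total: 287 min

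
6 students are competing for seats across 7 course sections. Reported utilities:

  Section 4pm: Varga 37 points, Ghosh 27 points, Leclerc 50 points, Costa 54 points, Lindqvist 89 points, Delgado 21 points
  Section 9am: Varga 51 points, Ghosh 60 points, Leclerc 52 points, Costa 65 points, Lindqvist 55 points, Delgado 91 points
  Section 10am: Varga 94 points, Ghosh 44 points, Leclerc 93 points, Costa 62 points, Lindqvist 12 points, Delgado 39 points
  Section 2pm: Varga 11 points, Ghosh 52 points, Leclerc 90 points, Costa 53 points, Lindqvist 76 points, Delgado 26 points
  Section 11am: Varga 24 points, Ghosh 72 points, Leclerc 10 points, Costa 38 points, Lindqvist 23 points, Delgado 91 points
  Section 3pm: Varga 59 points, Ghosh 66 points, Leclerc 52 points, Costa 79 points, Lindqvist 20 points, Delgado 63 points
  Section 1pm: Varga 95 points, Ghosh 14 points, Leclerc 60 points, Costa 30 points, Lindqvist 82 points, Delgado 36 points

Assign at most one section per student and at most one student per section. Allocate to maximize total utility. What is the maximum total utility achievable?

Maximum total: 519 points

Treat this as an assignment problem: match each student to one section.
Optimal: Varga→Section 1pm (95 points), Ghosh→Section 11am (72 points), Leclerc→Section 10am (93 points), Costa→Section 3pm (79 points), Lindqvist→Section 4pm (89 points), Delgado→Section 9am (91 points) — total 95+72+93+79+89+91 = 519 points.
Column-greedy (each section in turn goes to its best remaining student) gives 515 points, worse by 4.
Next-best assignment: Varga→Section 1pm, Ghosh→Section 11am, Leclerc→Section 2pm, Costa→Section 3pm, Lindqvist→Section 4pm, Delgado→Section 9am = 516 points.
Swapping Lindqvist↔Ghosh (Lindqvist→Section 11am 23 points, Ghosh→Section 4pm 27 points) loses 111.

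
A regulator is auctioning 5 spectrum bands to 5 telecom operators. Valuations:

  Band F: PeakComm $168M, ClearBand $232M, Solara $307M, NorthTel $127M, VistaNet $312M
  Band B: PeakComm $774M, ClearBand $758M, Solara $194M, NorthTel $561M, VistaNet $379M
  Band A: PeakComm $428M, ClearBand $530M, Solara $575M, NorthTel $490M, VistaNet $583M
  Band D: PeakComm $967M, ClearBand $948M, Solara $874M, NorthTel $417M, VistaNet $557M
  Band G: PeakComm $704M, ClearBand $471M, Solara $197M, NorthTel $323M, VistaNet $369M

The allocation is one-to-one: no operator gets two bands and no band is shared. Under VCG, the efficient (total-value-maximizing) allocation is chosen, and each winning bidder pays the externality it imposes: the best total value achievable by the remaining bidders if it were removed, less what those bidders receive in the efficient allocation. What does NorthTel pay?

Efficient allocation: PeakComm→Band G ($704M), ClearBand→Band B ($758M), Solara→Band D ($874M), NorthTel→Band A ($490M), VistaNet→Band F ($312M); total welfare W = $3138M.
NorthTel receives Band A at value $490M, so the others get W − 490 = $2648M.
Without NorthTel: best allocation of the remaining 4 bidders over all 5 bands is PeakComm→Band G ($704M), ClearBand→Band B ($758M), Solara→Band D ($874M), VistaNet→Band A ($583M), total $2919M.
VCG payment = (others' best without NorthTel) − (others' welfare with NorthTel) = 2919 − 2648 = $271M.

NorthTel pays $271M.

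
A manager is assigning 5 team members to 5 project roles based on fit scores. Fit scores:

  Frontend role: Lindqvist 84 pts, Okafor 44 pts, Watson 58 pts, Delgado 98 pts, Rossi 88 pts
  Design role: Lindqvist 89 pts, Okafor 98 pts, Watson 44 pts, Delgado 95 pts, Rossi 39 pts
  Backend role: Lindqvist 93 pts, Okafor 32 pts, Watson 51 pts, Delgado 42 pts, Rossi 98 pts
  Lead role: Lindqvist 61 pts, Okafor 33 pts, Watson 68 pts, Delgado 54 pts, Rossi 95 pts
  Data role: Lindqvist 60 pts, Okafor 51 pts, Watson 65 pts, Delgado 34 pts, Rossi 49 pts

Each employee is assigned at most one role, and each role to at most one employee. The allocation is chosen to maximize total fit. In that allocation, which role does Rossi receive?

Rossi receives Lead role.

This is the linear assignment problem.
Optimal: Lindqvist→Backend role (93 pts), Okafor→Design role (98 pts), Watson→Data role (65 pts), Delgado→Frontend role (98 pts), Rossi→Lead role (95 pts) — total 93+98+65+98+95 = 449 pts.
Max-entry greedy (repeatedly take the single best remaining cell) gives 422 pts, worse by 27.
Every other assignment is strictly worse.
Rossi's own top role is Backend role (98 pts), but forcing Rossi→Backend role and reassigning the rest optimally gives only 422 pts — worse by 27.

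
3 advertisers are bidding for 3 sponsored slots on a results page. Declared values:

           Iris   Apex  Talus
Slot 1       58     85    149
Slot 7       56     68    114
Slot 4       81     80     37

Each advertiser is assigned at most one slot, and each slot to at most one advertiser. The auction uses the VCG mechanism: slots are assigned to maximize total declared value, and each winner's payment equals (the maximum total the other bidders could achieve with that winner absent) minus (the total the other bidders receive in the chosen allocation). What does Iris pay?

Efficient allocation: Iris→Slot 4 ($81), Apex→Slot 7 ($68), Talus→Slot 1 ($149); total welfare W = $298.
Iris receives Slot 4 at value $81, so the others get W − 81 = $217.
Without Iris: best allocation of the remaining 2 bidders over all 3 slots is Apex→Slot 4 ($80), Talus→Slot 1 ($149), total $229.
VCG payment = (others' best without Iris) − (others' welfare with Iris) = 229 − 217 = $12.

Iris pays $12.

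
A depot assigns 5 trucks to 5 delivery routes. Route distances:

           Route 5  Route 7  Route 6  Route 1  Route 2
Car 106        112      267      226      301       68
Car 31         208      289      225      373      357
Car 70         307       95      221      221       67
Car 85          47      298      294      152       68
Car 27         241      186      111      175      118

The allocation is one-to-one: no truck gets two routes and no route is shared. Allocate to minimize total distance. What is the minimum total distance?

Treat this as an assignment problem: match each truck to one route.
Optimal: Car 106→Route 2 (68 km), Car 31→Route 6 (225 km), Car 70→Route 7 (95 km), Car 85→Route 5 (47 km), Car 27→Route 1 (175 km) — total 68+225+95+47+175 = 610 km.
Column-greedy (each route in turn goes to its cheapest remaining truck) gives 911 km, worse by 301.
Next-best assignment: Car 106→Route 2, Car 31→Route 5, Car 70→Route 7, Car 85→Route 1, Car 27→Route 6 = 634 km.

Min total: 610 km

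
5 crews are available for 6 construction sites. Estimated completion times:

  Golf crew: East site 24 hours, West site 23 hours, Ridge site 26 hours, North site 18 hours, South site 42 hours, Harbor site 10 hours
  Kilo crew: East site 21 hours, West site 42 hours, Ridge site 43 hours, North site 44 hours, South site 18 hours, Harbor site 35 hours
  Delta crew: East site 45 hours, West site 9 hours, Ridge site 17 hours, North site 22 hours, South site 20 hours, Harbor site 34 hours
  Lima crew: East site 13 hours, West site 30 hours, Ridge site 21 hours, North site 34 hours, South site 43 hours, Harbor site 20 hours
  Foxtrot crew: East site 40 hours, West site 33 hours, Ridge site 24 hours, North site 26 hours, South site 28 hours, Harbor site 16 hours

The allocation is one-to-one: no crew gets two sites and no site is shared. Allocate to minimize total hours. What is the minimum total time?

Minimum total: 74 hours

This is the linear assignment problem.
Optimal: Golf crew→North site (18 hours), Kilo crew→South site (18 hours), Delta crew→West site (9 hours), Lima crew→East site (13 hours), Foxtrot crew→Harbor site (16 hours) — total 18+18+9+13+16 = 74 hours.
Column-greedy (each site in turn goes to its cheapest remaining crew) gives 82 hours, worse by 8.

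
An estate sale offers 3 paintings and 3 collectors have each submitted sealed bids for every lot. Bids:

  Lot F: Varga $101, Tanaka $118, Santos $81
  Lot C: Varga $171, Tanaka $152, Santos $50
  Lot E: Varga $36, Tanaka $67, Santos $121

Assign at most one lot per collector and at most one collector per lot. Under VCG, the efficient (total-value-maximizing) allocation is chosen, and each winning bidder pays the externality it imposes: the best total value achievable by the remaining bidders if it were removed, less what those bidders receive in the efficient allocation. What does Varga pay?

Varga pays $34.

Efficient allocation: Varga→Lot C ($171), Tanaka→Lot F ($118), Santos→Lot E ($121); total welfare W = $410.
Varga receives Lot C at value $171, so the others get W − 171 = $239.
Without Varga: best allocation of the remaining 2 bidders over all 3 lots is Tanaka→Lot C ($152), Santos→Lot E ($121), total $273.
VCG payment = (others' best without Varga) − (others' welfare with Varga) = 273 − 239 = $34.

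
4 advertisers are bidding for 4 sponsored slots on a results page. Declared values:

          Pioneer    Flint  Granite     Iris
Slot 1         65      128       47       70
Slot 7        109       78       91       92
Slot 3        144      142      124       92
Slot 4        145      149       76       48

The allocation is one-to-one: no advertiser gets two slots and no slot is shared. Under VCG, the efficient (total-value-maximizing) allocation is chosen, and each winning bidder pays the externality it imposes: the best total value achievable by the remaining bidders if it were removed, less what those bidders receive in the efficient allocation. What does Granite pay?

Granite pays $20.

Efficient allocation: Pioneer→Slot 4 ($145), Flint→Slot 1 ($128), Granite→Slot 3 ($124), Iris→Slot 7 ($92); total welfare W = $489.
Granite receives Slot 3 at value $124, so the others get W − 124 = $365.
Without Granite: best allocation of the remaining 3 bidders over all 4 slots is Pioneer→Slot 3 ($144), Flint→Slot 4 ($149), Iris→Slot 7 ($92), total $385.
VCG payment = (others' best without Granite) − (others' welfare with Granite) = 385 − 365 = $20.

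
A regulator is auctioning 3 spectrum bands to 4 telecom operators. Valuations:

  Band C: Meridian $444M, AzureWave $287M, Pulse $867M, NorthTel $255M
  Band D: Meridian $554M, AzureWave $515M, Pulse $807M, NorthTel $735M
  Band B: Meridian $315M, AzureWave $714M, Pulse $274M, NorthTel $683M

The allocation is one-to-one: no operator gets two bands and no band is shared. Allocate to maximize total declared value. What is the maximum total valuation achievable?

Optimal: Pulse→Band C ($867M), NorthTel→Band D ($735M), AzureWave→Band B ($714M) — total 867+735+714 = $2316M.
Row-greedy (each operator in turn takes its best remaining band) gives $2135M, worse by 181.
No other one-to-one assignment exceeds $2316M.

Maximum total: $2316M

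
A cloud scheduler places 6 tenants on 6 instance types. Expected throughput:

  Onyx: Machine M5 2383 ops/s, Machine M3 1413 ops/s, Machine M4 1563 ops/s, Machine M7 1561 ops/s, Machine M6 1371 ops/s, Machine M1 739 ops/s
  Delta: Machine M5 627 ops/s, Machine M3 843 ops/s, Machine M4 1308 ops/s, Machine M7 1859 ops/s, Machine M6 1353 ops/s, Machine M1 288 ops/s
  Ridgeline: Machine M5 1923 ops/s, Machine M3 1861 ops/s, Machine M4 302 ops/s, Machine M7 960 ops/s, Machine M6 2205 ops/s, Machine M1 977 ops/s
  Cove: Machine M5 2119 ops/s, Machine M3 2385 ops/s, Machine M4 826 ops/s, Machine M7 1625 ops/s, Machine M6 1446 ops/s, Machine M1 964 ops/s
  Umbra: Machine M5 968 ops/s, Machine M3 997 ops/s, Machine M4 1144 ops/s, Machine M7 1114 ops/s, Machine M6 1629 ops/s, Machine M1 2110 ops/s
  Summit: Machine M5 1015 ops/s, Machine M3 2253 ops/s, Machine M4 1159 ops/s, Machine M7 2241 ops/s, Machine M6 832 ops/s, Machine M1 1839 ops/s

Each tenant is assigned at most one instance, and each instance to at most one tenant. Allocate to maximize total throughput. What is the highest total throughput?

Max total: 12632 ops/s

This is the linear assignment problem.
Optimal: Onyx→Machine M5 (2383 ops/s), Delta→Machine M4 (1308 ops/s), Ridgeline→Machine M6 (2205 ops/s), Cove→Machine M3 (2385 ops/s), Umbra→Machine M1 (2110 ops/s), Summit→Machine M7 (2241 ops/s) — total 2383+1308+2205+2385+2110+2241 = 12632 ops/s.
Row-greedy (each tenant in turn takes its best remaining instance) gives 12101 ops/s, worse by 531.
No other one-to-one assignment exceeds 12632 ops/s.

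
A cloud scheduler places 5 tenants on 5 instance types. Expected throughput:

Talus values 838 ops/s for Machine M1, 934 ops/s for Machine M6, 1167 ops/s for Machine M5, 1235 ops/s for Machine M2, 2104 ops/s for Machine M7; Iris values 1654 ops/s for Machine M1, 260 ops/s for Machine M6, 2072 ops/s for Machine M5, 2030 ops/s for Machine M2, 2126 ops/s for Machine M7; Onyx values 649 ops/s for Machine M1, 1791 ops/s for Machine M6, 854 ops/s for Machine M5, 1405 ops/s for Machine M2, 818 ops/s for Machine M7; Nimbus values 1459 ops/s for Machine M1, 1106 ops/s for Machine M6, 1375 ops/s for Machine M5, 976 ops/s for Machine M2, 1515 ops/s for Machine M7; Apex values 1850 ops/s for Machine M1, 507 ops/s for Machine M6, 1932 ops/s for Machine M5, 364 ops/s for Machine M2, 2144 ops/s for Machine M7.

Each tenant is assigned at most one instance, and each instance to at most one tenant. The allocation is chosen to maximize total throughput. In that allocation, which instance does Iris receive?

Iris receives Machine M2.

Optimal: Talus→Machine M7 (2104 ops/s), Iris→Machine M2 (2030 ops/s), Onyx→Machine M6 (1791 ops/s), Nimbus→Machine M1 (1459 ops/s), Apex→Machine M5 (1932 ops/s) — total 2104+2030+1791+1459+1932 = 9316 ops/s.
Max-entry greedy (repeatedly take the single best remaining cell) gives 8701 ops/s, worse by 615.
Iris's own top instance is Machine M7 (2126 ops/s), but forcing Iris→Machine M7 and reassigning the rest optimally gives only 8543 ops/s — worse by 773.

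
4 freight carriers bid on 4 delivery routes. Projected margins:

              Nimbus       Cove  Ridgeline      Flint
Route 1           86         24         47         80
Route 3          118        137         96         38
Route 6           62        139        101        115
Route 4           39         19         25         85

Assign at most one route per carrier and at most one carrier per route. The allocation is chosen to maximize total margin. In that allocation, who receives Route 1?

Optimal: Nimbus→Route 1 ($86k), Cove→Route 3 ($137k), Ridgeline→Route 6 ($101k), Flint→Route 4 ($85k) — total 86+137+101+85 = $409k.
Max-entry greedy (repeatedly take the single best remaining cell) gives $389k, worse by 20.
Nimbus's own top route is Route 3 ($118k), but forcing Nimbus→Route 3 and reassigning the rest optimally gives only $389k — worse by 20.

Nimbus receives Route 1.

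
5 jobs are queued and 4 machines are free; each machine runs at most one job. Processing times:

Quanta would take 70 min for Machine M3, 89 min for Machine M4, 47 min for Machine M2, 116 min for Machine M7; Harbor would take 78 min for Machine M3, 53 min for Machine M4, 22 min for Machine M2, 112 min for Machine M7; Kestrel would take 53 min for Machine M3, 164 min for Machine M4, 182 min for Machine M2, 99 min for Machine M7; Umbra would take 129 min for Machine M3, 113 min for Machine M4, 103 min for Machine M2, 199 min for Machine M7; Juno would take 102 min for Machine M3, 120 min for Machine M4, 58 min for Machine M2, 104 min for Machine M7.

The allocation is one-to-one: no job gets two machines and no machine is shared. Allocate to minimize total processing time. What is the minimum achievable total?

Minimum total: 257 min

This is a one-to-one assignment (minimum-cost bipartite matching).
Optimal: Kestrel→Machine M3 (53 min), Harbor→Machine M4 (53 min), Quanta→Machine M2 (47 min), Juno→Machine M7 (104 min) — total 53+53+47+104 = 257 min.
Checked against all permutations: 257 min is optimal.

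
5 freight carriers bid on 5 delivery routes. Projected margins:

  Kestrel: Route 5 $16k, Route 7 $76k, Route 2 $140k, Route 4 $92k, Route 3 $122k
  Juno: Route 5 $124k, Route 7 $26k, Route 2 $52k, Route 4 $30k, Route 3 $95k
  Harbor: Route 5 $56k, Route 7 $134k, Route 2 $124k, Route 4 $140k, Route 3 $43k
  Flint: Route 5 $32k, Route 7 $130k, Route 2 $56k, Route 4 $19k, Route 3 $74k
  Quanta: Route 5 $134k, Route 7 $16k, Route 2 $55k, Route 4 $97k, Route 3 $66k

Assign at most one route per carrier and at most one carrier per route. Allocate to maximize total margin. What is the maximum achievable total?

Maximum total: $639k

Optimal: Kestrel→Route 2 ($140k), Juno→Route 3 ($95k), Harbor→Route 4 ($140k), Flint→Route 7 ($130k), Quanta→Route 5 ($134k) — total 140+95+140+130+134 = $639k.
Row-greedy (each carrier in turn takes its best remaining route) gives $600k, worse by 39.
Every other assignment is strictly worse.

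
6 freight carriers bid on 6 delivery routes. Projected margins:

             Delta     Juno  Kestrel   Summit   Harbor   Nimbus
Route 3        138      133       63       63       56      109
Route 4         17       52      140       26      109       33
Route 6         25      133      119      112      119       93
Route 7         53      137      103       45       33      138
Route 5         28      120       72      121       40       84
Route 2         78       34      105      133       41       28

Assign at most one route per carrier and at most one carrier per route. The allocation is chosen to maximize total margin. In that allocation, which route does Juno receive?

Juno receives Route 5.

This is the linear assignment problem.
Optimal: Delta→Route 3 ($138k), Juno→Route 5 ($120k), Kestrel→Route 4 ($140k), Summit→Route 2 ($133k), Harbor→Route 6 ($119k), Nimbus→Route 7 ($138k) — total 138+120+140+133+119+138 = $788k.
Max-entry greedy (repeatedly take the single best remaining cell) gives $722k, worse by 66.
Swapping Harbor↔Kestrel (Harbor→Route 4 $109k, Kestrel→Route 6 $119k) loses 31.
Juno's own top route is Route 7 ($137k), but forcing Juno→Route 7 and reassigning the rest optimally gives only $751k — worse by 37.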